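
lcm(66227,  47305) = 331135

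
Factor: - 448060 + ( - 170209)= -618269 = - 618269^1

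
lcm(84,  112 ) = 336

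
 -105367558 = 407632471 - 513000029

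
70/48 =1 + 11/24 = 1.46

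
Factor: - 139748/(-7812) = 3^ ( - 2) *7^1*23^1 = 161/9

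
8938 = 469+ 8469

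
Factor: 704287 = 704287^1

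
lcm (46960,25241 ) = 2019280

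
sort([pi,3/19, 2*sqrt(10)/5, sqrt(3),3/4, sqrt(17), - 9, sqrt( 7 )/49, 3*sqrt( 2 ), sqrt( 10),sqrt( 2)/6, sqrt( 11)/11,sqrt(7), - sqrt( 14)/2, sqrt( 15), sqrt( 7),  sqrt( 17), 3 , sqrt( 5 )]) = [- 9,- sqrt( 14 )/2 , sqrt( 7)/49,3/19, sqrt(2 )/6, sqrt(11 ) /11 , 3/4,  2*sqrt( 10) /5, sqrt( 3 ), sqrt( 5 ), sqrt ( 7 ),sqrt( 7 ), 3, pi, sqrt( 10), sqrt( 15 ), sqrt ( 17),sqrt( 17 ), 3*sqrt ( 2 )] 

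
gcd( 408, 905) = 1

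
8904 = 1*8904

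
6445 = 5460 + 985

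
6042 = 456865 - 450823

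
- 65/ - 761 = 65/761 = 0.09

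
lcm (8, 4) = 8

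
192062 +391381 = 583443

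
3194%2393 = 801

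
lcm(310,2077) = 20770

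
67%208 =67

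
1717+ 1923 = 3640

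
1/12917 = 1/12917 = 0.00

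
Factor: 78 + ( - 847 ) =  - 769 = - 769^1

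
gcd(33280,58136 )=104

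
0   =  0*602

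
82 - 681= - 599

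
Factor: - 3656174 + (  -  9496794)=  - 2^3 * 17^2 * 5689^1 = -13152968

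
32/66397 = 32/66397 = 0.00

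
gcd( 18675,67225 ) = 25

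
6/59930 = 3/29965 = 0.00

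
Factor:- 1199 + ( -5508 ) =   -  19^1*353^1 = - 6707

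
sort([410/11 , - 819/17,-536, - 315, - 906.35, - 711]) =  [ - 906.35, - 711,  -  536,  -  315 , - 819/17, 410/11 ]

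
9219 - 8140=1079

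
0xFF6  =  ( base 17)E26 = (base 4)333312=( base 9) 5540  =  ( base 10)4086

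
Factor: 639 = 3^2 * 71^1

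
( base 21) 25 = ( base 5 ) 142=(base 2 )101111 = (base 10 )47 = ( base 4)233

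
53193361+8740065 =61933426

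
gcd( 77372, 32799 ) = 841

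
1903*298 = 567094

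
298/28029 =298/28029 = 0.01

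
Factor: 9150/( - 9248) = - 4575/4624 = - 2^( - 4)*3^1*5^2*17^( -2)*61^1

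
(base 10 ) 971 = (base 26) 1B9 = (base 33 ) te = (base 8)1713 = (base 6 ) 4255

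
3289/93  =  35 + 34/93 = 35.37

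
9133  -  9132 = 1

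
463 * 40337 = 18676031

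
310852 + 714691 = 1025543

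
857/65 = 857/65 = 13.18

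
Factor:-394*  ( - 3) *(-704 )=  - 2^7*3^1*11^1*197^1 =- 832128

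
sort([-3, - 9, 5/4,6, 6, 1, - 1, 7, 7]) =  [ - 9, - 3, - 1, 1,  5/4,  6,6,7, 7]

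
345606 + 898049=1243655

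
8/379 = 8/379 = 0.02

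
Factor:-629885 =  - 5^1*263^1*479^1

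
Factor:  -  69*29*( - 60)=2^2*3^2*5^1*23^1*29^1 =120060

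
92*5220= 480240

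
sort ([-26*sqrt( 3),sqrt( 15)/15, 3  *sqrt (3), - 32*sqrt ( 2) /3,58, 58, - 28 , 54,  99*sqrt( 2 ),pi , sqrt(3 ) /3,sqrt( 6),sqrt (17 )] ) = [-26*sqrt ( 3), - 28, - 32*sqrt (2)/3,sqrt(15 )/15,sqrt( 3)/3, sqrt (6 ),pi,sqrt(17 ),3*sqrt (3 ) , 54,58,58,99*sqrt( 2 )]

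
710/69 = 10+20/69= 10.29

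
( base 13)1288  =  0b101001010111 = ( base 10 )2647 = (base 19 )766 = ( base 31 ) 2nc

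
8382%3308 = 1766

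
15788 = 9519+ 6269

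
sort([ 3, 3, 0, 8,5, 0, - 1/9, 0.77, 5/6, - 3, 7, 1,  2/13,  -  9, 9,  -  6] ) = [-9,-6, - 3, - 1/9,0, 0, 2/13, 0.77,  5/6, 1, 3,  3, 5, 7  ,  8,9] 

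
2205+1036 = 3241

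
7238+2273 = 9511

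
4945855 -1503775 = 3442080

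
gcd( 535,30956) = 1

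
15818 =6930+8888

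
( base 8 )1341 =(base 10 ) 737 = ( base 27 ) 108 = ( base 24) 16h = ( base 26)129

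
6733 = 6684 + 49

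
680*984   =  669120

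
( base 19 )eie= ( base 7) 21526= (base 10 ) 5410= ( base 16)1522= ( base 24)99a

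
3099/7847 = 3099/7847 = 0.39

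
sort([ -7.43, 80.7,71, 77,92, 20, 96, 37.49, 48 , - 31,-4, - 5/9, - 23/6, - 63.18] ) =[ - 63.18,-31, -7.43,  -  4,  -  23/6, - 5/9, 20, 37.49 , 48,71, 77,80.7,92,96] 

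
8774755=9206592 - 431837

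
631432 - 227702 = 403730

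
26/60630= 13/30315 = 0.00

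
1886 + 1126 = 3012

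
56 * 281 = 15736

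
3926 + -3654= 272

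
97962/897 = 109+63/299 = 109.21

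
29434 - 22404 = 7030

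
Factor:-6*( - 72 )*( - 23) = - 9936 = -2^4*3^3*23^1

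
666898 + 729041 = 1395939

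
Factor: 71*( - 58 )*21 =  - 86478 = -2^1*3^1*7^1 * 29^1*71^1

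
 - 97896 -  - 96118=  - 1778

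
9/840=3/280  =  0.01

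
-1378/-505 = 1378/505 = 2.73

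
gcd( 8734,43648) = 22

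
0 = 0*65224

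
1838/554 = 3 + 88/277 = 3.32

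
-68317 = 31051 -99368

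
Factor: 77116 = 2^2 * 13^1 * 1483^1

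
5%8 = 5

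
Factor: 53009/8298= 2^ (-1 )  *3^( - 2) * 11^1*61^1 * 79^1*461^( - 1) 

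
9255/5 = 1851 = 1851.00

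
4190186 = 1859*2254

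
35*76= 2660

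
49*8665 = 424585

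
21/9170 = 3/1310 = 0.00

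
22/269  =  22/269 = 0.08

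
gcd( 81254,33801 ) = 1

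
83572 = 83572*1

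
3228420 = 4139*780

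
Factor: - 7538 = -2^1*3769^1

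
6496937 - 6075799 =421138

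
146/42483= 146/42483 = 0.00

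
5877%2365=1147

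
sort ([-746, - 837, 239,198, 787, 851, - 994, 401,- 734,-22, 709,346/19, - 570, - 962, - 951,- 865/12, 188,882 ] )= [ - 994, - 962, - 951, - 837, - 746, - 734,  -  570,- 865/12 ,  -  22,346/19, 188, 198, 239, 401, 709,  787, 851,882] 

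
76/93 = 76/93 = 0.82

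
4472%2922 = 1550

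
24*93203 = 2236872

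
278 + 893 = 1171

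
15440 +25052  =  40492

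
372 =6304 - 5932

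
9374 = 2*4687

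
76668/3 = 25556= 25556.00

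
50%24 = 2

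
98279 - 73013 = 25266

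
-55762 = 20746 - 76508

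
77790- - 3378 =81168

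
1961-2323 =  - 362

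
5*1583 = 7915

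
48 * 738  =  35424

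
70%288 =70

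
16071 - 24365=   -  8294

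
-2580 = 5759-8339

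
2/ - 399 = - 1 + 397/399 = - 0.01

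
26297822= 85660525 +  - 59362703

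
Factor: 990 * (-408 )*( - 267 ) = 107846640 = 2^4*3^4*5^1*11^1 * 17^1*89^1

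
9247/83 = 9247/83 = 111.41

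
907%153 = 142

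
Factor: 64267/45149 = 7^1* 13^( - 1)*23^(-1)*151^( - 1)*9181^1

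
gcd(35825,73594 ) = 1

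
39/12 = 13/4 = 3.25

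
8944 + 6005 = 14949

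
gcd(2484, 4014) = 18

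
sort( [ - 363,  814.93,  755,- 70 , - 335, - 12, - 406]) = [ - 406, - 363,-335, - 70 ,  -  12 , 755,814.93]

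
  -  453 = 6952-7405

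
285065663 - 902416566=-617350903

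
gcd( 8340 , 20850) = 4170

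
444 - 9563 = -9119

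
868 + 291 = 1159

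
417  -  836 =  -  419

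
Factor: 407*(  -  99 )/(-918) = 4477/102 = 2^( - 1)*3^(-1)*11^2*17^( - 1 )*37^1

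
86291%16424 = 4171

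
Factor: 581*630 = 2^1*3^2*5^1*7^2*83^1 = 366030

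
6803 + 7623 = 14426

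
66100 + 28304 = 94404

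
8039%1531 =384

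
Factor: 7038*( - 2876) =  - 2^3 *3^2*17^1*23^1*719^1= - 20241288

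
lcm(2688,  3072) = 21504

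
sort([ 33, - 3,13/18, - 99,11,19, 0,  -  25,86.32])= [ - 99, - 25, - 3, 0,13/18 , 11, 19,33 , 86.32]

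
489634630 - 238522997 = 251111633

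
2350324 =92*25547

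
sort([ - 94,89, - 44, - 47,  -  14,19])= [  -  94, - 47, - 44, - 14,19,89]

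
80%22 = 14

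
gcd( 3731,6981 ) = 13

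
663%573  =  90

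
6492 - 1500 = 4992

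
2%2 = 0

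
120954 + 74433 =195387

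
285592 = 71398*4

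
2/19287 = 2/19287 = 0.00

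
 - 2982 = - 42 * 71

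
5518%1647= 577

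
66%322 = 66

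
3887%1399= 1089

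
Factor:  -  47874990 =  - 2^1*3^1*5^1*1595833^1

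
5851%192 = 91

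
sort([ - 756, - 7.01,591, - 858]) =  [ - 858, -756, - 7.01,  591]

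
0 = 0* 547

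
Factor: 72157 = 59^1*1223^1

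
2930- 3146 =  - 216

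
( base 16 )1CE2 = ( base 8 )16342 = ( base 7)30362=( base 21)gg2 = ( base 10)7394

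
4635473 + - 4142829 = 492644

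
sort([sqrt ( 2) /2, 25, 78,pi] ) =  [sqrt(2)/2 , pi , 25 , 78] 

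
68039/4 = 68039/4 = 17009.75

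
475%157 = 4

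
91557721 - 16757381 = 74800340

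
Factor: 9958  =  2^1* 13^1*383^1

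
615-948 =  - 333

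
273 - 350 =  - 77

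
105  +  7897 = 8002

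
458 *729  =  333882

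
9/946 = 9/946 = 0.01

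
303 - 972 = -669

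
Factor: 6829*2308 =15761332 = 2^2*577^1*6829^1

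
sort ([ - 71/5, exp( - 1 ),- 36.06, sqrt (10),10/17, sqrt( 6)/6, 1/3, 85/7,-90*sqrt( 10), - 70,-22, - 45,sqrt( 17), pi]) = [ - 90*sqrt(10 ), - 70 ,-45, - 36.06, - 22, - 71/5,1/3, exp( - 1 ), sqrt(6)/6,10/17,pi, sqrt( 10 ),  sqrt(17), 85/7]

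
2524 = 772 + 1752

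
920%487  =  433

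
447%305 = 142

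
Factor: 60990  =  2^1*3^1*5^1 * 19^1*107^1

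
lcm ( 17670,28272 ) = 141360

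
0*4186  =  0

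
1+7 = 8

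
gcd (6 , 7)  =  1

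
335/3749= 335/3749 = 0.09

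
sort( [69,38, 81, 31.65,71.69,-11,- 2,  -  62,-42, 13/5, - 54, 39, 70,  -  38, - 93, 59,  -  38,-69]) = [  -  93, - 69, - 62, - 54, - 42, - 38, - 38, - 11, - 2 , 13/5, 31.65, 38, 39 , 59,69,70,  71.69, 81 ] 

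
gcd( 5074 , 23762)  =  2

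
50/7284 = 25/3642= 0.01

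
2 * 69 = 138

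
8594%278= 254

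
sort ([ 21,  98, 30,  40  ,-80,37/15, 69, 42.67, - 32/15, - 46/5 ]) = [-80,-46/5, - 32/15, 37/15,  21,  30,40, 42.67, 69, 98] 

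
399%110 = 69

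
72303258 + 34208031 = 106511289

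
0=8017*0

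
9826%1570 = 406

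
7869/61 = 129 = 129.00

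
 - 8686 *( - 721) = 6262606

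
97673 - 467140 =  - 369467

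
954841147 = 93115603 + 861725544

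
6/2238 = 1/373  =  0.00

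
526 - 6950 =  - 6424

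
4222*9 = 37998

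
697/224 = 3 + 25/224 = 3.11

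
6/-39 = - 1 + 11/13=- 0.15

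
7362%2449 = 15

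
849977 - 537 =849440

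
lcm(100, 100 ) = 100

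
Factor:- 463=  - 463^1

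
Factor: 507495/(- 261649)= - 3^1*5^1*19^(- 1)* 23^1*47^( - 1)*293^( - 1 )*1471^1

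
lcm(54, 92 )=2484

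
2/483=2/483 =0.00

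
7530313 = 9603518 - 2073205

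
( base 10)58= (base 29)20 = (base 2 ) 111010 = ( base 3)2011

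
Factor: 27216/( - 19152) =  - 3^3*19^( - 1)=- 27/19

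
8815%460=75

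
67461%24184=19093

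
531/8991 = 59/999 = 0.06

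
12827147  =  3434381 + 9392766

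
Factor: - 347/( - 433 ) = 347^1 * 433^(-1)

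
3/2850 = 1/950 = 0.00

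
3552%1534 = 484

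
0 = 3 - 3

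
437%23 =0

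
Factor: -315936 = -2^5*3^2*1097^1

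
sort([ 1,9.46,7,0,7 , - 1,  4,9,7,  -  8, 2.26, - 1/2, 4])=[ - 8,  -  1, - 1/2,0, 1, 2.26, 4,4,7 , 7, 7,9,9.46]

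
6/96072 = 1/16012 = 0.00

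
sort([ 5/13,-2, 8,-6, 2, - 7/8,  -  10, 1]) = [ - 10, - 6, - 2, - 7/8, 5/13,1 , 2,8 ] 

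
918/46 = 19 + 22/23 = 19.96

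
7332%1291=877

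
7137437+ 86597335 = 93734772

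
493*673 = 331789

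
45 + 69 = 114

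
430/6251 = 430/6251 = 0.07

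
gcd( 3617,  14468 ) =3617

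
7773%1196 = 597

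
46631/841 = 46631/841 = 55.45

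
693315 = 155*4473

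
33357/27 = 1235 + 4/9 = 1235.44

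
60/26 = 2+4/13 = 2.31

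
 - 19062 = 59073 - 78135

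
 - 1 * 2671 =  - 2671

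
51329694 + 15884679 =67214373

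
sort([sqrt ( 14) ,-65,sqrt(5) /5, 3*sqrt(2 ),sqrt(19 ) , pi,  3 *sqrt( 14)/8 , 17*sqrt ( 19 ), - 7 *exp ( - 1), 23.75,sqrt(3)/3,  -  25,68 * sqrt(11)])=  [-65, - 25 , - 7*exp ( - 1 ),sqrt( 5 )/5,sqrt(3)/3, 3*sqrt(14)/8,pi, sqrt( 14), 3*sqrt( 2), sqrt(19 ), 23.75,17*sqrt(19 ),68*sqrt(11 )]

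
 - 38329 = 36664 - 74993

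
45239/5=9047  +  4/5 = 9047.80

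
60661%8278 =2715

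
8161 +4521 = 12682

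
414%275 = 139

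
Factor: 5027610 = 2^1 * 3^1* 5^1*7^1*89^1 * 269^1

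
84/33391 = 84/33391 = 0.00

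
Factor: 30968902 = 2^1*23^1*223^1*3019^1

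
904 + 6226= 7130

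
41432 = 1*41432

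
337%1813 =337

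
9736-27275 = -17539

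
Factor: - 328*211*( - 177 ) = 2^3*3^1 * 41^1*59^1 *211^1 = 12249816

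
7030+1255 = 8285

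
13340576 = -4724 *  (-2824 )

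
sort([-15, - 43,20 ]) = [-43,  -  15, 20 ] 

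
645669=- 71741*(-9) 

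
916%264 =124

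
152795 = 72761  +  80034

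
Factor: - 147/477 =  - 3^ ( - 1 )*7^2*53^(  -  1) = - 49/159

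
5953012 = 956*6227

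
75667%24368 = 2563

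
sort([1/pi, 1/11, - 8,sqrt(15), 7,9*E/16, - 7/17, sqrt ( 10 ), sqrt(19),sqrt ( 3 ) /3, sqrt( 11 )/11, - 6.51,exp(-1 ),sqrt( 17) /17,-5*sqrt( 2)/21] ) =[ - 8, - 6.51, - 7/17 , - 5*sqrt( 2)/21, 1/11,sqrt(17)/17,sqrt( 11) /11, 1/pi,exp( - 1) , sqrt ( 3 )/3,9*E/16,sqrt(10), sqrt(15), sqrt( 19 ),7]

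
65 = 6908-6843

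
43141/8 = 5392 + 5/8 = 5392.62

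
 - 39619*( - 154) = 6101326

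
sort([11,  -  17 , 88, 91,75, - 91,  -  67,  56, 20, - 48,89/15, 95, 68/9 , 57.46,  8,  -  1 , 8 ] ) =[ - 91,-67, - 48,  -  17,- 1,  89/15,  68/9, 8, 8,11,20,56, 57.46,75,88,91,95 ]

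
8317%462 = 1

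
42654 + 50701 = 93355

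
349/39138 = 349/39138=0.01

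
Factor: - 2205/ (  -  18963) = 5/43 = 5^1*43^(  -  1)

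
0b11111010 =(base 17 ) EC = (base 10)250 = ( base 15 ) 11a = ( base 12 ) 18a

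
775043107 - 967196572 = - 192153465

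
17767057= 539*32963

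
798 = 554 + 244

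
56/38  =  1+9/19 = 1.47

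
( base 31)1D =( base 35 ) 19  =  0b101100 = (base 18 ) 28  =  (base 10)44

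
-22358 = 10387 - 32745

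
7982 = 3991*2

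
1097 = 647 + 450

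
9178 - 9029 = 149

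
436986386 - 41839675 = 395146711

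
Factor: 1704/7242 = 2^2*17^(-1) = 4/17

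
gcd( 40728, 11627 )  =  1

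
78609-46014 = 32595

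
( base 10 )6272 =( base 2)1100010000000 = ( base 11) 4792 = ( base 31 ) 6ga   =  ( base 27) 8g8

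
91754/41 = 2237 + 37/41 = 2237.90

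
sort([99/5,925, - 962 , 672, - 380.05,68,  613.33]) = [-962 ,-380.05, 99/5 , 68, 613.33, 672,  925 ]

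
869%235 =164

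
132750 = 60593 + 72157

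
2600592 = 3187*816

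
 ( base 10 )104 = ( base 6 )252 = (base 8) 150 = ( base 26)40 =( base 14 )76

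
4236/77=55 + 1/77= 55.01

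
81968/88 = 931 + 5/11= 931.45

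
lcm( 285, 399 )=1995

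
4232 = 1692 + 2540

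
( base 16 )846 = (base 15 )963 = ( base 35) 1pi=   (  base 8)4106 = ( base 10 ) 2118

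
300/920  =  15/46 = 0.33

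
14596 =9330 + 5266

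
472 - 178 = 294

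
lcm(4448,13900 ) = 111200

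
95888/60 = 23972/15  =  1598.13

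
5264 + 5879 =11143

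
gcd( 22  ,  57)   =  1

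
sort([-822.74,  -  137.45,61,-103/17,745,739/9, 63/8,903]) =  [-822.74,-137.45, - 103/17,63/8,61,739/9,745,903 ] 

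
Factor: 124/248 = 1/2 = 2^( - 1 )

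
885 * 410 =362850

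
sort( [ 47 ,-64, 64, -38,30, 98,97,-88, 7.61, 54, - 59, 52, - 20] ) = [ - 88, - 64, - 59, - 38, - 20 , 7.61, 30, 47, 52,  54, 64, 97,98]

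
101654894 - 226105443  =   - 124450549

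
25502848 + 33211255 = 58714103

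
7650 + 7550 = 15200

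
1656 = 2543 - 887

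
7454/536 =13 + 243/268 = 13.91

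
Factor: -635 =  - 5^1*127^1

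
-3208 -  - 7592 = 4384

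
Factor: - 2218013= - 7^1*316859^1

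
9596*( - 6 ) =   -  57576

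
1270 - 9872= - 8602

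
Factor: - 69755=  - 5^1*7^1*1993^1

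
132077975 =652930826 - 520852851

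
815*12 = 9780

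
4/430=2/215 = 0.01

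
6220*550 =3421000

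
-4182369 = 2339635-6522004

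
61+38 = 99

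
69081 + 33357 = 102438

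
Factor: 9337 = 9337^1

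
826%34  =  10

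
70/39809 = 10/5687 = 0.00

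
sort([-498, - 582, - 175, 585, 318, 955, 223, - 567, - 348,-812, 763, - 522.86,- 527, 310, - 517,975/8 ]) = [  -  812 , - 582,  -  567, - 527, - 522.86, - 517, - 498,-348, - 175 , 975/8, 223, 310, 318,585,763, 955] 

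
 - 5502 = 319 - 5821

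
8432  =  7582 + 850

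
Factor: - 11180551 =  - 181^1*223^1*277^1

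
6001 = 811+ 5190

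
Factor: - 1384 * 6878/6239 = -9519152/6239 = - 2^4*17^( - 1)*19^1 * 173^1*181^1 * 367^(-1 )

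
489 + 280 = 769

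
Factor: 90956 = 2^2*  22739^1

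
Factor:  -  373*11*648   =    -  2658744 = -  2^3 * 3^4 * 11^1*373^1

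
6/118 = 3/59=   0.05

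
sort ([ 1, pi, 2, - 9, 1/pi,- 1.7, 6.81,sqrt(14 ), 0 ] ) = [ - 9,- 1.7, 0, 1/pi, 1,2, pi, sqrt( 14), 6.81]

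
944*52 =49088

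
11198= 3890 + 7308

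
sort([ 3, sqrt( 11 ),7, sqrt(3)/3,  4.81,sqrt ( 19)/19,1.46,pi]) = [sqrt ( 19 )/19, sqrt( 3 ) /3,1.46, 3 , pi,sqrt( 11), 4.81,7]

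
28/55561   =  28/55561 = 0.00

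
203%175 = 28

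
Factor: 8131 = 47^1*173^1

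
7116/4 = 1779 = 1779.00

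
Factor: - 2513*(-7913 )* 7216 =143492822704 = 2^4*7^1*11^1*41^2*193^1*359^1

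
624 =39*16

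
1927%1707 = 220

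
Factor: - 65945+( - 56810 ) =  - 122755 = - 5^1*24551^1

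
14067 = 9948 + 4119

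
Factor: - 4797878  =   - 2^1*53^1*45263^1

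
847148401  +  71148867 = 918297268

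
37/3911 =37/3911 = 0.01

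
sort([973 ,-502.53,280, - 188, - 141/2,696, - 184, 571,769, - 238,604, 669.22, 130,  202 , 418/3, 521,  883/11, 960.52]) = [-502.53, - 238,  -  188, - 184, - 141/2,  883/11, 130, 418/3, 202,280, 521,571,604,669.22, 696,769 , 960.52,  973]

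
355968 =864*412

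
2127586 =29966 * 71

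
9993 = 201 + 9792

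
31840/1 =31840 = 31840.00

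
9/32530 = 9/32530=0.00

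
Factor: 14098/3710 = 5^( - 1) * 19^1 = 19/5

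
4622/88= 52 + 23/44 = 52.52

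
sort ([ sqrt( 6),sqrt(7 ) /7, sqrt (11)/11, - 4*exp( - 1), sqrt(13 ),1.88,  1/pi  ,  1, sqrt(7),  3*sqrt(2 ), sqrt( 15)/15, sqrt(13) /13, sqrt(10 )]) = [ - 4 *exp(- 1),  sqrt (15) /15, sqrt( 13)/13, sqrt(11) /11,  1/pi, sqrt(7 ) /7, 1, 1.88,  sqrt (6), sqrt( 7), sqrt(10 ), sqrt(13 ),3 * sqrt(2)]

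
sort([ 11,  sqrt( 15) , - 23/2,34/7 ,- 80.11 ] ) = [ - 80.11,-23/2,sqrt( 15 ) , 34/7 , 11 ] 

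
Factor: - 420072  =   - 2^3*3^1*23^1*761^1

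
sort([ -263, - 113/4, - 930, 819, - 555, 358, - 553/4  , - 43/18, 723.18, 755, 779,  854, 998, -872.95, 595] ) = [-930, - 872.95, - 555,-263,-553/4, - 113/4, - 43/18,358,595, 723.18, 755, 779, 819, 854, 998] 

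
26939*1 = 26939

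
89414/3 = 29804 + 2/3 = 29804.67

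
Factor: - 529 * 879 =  - 464991= -  3^1*23^2*293^1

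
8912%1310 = 1052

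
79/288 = 79/288 = 0.27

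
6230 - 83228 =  -76998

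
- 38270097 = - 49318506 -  - 11048409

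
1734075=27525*63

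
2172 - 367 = 1805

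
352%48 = 16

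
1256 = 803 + 453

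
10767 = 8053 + 2714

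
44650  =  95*470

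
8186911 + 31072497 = 39259408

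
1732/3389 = 1732/3389 = 0.51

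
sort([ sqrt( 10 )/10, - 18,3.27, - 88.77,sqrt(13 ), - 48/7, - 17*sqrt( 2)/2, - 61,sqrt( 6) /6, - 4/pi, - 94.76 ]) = [-94.76, - 88.77, - 61, - 18, - 17*sqrt( 2)/2, - 48/7,-4/pi,sqrt( 10 ) /10,sqrt (6)/6, 3.27,sqrt( 13)]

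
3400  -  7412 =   -  4012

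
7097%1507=1069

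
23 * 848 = 19504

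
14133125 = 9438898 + 4694227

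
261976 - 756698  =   - 494722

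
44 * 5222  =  229768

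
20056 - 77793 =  - 57737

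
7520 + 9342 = 16862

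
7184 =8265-1081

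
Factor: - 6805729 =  - 7^1*17^1 * 57191^1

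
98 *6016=589568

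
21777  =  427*51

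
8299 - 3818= 4481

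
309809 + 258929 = 568738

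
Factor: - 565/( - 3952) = 2^(  -  4 )*5^1*13^( - 1)*19^( - 1 )*113^1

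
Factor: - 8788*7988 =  - 70198544 = - 2^4*13^3 * 1997^1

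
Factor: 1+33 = 34=2^1 * 17^1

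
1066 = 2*533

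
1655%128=119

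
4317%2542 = 1775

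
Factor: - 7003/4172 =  - 2^ ( - 2 ) *7^( - 1) * 47^1 = -47/28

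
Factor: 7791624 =2^3*3^2*108217^1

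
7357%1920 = 1597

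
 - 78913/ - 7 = 11273+2/7 = 11273.29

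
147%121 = 26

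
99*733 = 72567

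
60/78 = 10/13 =0.77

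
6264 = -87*( - 72) 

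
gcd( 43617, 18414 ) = 93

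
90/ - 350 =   -  1 + 26/35 = - 0.26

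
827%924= 827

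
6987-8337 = - 1350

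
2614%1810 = 804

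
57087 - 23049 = 34038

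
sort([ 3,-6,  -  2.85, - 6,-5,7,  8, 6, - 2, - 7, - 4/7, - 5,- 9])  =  [ - 9,  -  7, - 6,-6, - 5,  -  5,  -  2.85,-2, - 4/7,3,6,  7, 8 ]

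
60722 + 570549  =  631271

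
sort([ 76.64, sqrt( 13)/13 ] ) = [sqrt (13)/13,76.64 ] 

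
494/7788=247/3894 = 0.06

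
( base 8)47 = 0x27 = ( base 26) 1d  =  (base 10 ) 39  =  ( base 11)36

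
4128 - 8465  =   - 4337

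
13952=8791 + 5161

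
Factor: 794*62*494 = 2^3 *13^1 * 19^1*31^1*397^1 = 24318632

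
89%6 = 5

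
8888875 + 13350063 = 22238938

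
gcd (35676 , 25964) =4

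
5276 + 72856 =78132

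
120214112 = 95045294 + 25168818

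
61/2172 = 61/2172 = 0.03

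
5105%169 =35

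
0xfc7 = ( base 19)B3B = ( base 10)4039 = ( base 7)14530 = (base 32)3u7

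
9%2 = 1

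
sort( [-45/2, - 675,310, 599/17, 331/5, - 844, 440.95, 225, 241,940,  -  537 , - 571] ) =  [ - 844,-675, - 571, - 537, - 45/2, 599/17, 331/5, 225, 241, 310, 440.95 , 940] 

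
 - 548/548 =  - 1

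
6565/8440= 1313/1688 = 0.78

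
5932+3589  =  9521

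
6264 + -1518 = 4746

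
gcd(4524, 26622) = 174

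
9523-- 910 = 10433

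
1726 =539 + 1187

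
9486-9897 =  - 411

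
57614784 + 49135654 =106750438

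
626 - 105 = 521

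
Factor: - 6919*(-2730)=2^1*3^1*5^1 * 7^1*11^1 * 13^1*17^1*37^1 = 18888870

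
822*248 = 203856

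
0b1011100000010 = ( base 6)43134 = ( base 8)13402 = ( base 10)5890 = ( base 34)538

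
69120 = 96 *720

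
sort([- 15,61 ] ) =[ -15, 61 ]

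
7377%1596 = 993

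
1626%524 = 54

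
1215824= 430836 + 784988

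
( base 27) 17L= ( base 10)939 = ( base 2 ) 1110101011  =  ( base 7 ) 2511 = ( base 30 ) 119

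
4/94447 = 4/94447  =  0.00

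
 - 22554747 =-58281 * 387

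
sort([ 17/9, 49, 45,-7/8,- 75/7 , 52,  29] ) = [ - 75/7, - 7/8,17/9, 29, 45,49,52 ] 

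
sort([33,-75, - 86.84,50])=[-86.84, - 75 , 33,50 ] 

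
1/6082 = 1/6082 = 0.00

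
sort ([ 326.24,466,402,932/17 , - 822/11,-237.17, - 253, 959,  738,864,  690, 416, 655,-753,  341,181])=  [ - 753 , - 253, - 237.17, - 822/11, 932/17, 181,326.24, 341,402 , 416,466,655,690 , 738,864, 959] 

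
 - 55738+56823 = 1085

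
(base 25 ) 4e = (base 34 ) 3c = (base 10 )114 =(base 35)39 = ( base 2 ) 1110010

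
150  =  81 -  - 69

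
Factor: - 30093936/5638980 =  -2507828/469915= -  2^2*5^(  -  1)*23^1 * 27259^1  *93983^( - 1 )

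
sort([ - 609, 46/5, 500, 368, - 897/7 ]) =[ - 609, - 897/7, 46/5 , 368, 500]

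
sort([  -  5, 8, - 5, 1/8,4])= [ - 5, - 5, 1/8, 4, 8 ]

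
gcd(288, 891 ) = 9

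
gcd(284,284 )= 284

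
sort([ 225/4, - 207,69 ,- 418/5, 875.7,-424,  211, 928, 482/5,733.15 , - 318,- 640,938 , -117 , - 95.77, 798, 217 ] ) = [ - 640, - 424, -318,  -  207, - 117,  -  95.77,  -  418/5, 225/4,  69,482/5,  211,217,  733.15,798,875.7, 928,  938]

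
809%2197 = 809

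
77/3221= 77/3221 = 0.02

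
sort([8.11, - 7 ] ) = [ - 7,8.11 ]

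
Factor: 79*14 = 1106 = 2^1*7^1*79^1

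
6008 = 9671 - 3663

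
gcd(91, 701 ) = 1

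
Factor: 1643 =31^1*53^1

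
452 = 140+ 312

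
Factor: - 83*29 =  - 29^1*83^1 = -2407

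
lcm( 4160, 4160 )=4160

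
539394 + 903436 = 1442830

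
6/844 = 3/422 = 0.01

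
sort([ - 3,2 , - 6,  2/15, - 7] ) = [ - 7,  -  6, - 3, 2/15,2] 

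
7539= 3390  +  4149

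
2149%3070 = 2149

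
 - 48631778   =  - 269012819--220381041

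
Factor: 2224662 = 2^1*3^1 * 11^1*37^1*911^1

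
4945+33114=38059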